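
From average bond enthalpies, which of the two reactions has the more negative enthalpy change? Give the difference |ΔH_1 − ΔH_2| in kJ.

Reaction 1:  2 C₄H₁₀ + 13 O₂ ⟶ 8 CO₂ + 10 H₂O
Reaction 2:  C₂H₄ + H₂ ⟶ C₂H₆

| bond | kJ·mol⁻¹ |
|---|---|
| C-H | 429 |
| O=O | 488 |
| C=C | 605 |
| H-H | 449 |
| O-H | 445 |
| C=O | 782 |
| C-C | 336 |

Reaction 1, by 4332 kJ

Reaction 1:
  Bonds broken (reactants):
    C-C: 6 × 336 = 2016
    C-H: 20 × 429 = 8580
    O=O: 13 × 488 = 6344
    Σ(broken) = 16940 kJ
  Bonds formed (products):
    C=O: 16 × 782 = 12512
    O-H: 20 × 445 = 8900
    Σ(formed) = 21412 kJ
  ΔH_1 = 16940 − 21412 = −4472 kJ
Reaction 2:
  Bonds broken (reactants):
    C-H: 4 × 429 = 1716
    C=C: 1 × 605 = 605
    H-H: 1 × 449 = 449
    Σ(broken) = 2770 kJ
  Bonds formed (products):
    C-C: 1 × 336 = 336
    C-H: 6 × 429 = 2574
    Σ(formed) = 2910 kJ
  ΔH_2 = 2770 − 2910 = −140 kJ
ΔH_1 − ΔH_2 = −4332 kJ, so reaction 1 has the more negative ΔH; |ΔH_1 − ΔH_2| = 4332 kJ.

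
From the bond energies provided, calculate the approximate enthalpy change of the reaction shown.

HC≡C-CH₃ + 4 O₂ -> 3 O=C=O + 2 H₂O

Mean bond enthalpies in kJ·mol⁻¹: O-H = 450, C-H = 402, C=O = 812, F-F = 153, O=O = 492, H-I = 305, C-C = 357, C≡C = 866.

ΔH ≈ −1873 kJ

Bonds broken (reactants):
  C≡C: 1 × 866 = 866
  C-C: 1 × 357 = 357
  C-H: 4 × 402 = 1608
  O=O: 4 × 492 = 1968
  Σ(broken) = 4799 kJ
Bonds formed (products):
  C=O: 6 × 812 = 4872
  O-H: 4 × 450 = 1800
  Σ(formed) = 6672 kJ
ΔH = Σ(broken) − Σ(formed) = 4799 − 6672 = −1873 kJ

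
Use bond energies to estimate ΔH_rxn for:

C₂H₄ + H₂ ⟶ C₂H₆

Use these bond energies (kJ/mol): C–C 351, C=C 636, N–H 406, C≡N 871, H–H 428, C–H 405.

Bonds broken (reactants):
  C–H: 4 × 405 = 1620
  C=C: 1 × 636 = 636
  H–H: 1 × 428 = 428
  Σ(broken) = 2684 kJ
Bonds formed (products):
  C–C: 1 × 351 = 351
  C–H: 6 × 405 = 2430
  Σ(formed) = 2781 kJ
ΔH = Σ(broken) − Σ(formed) = 2684 − 2781 = −97 kJ

ΔH ≈ −97 kJ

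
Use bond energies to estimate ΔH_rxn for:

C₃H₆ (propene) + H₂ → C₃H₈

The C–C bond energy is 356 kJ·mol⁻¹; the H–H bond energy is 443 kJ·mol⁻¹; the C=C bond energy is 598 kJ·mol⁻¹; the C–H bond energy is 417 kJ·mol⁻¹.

ΔH ≈ −149 kJ

Bonds broken (reactants):
  C–C: 1 × 356 = 356
  C–H: 6 × 417 = 2502
  C=C: 1 × 598 = 598
  H–H: 1 × 443 = 443
  Σ(broken) = 3899 kJ
Bonds formed (products):
  C–C: 2 × 356 = 712
  C–H: 8 × 417 = 3336
  Σ(formed) = 4048 kJ
ΔH = Σ(broken) − Σ(formed) = 3899 − 4048 = −149 kJ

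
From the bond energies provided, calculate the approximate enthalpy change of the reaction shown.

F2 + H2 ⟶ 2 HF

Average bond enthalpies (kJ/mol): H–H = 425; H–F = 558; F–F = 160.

ΔH ≈ −531 kJ

Bonds broken (reactants):
  F–F: 1 × 160 = 160
  H–H: 1 × 425 = 425
  Σ(broken) = 585 kJ
Bonds formed (products):
  H–F: 2 × 558 = 1116
  Σ(formed) = 1116 kJ
ΔH = Σ(broken) − Σ(formed) = 585 − 1116 = −531 kJ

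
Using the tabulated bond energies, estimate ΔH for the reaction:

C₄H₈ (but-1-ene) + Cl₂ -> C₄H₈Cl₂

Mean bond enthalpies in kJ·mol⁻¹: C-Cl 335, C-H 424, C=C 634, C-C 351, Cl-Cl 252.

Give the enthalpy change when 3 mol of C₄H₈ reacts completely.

ΔH = −405 kJ

Bonds broken (reactants):
  C-C: 2 × 351 = 702
  C-H: 8 × 424 = 3392
  C=C: 1 × 634 = 634
  Cl-Cl: 1 × 252 = 252
  Σ(broken) = 4980 kJ
Bonds formed (products):
  C-C: 3 × 351 = 1053
  C-Cl: 2 × 335 = 670
  C-H: 8 × 424 = 3392
  Σ(formed) = 5115 kJ
ΔH = Σ(broken) − Σ(formed) = 4980 − 5115 = −135 kJ
For 3× the reaction as written: 3 × (−135) = −405 kJ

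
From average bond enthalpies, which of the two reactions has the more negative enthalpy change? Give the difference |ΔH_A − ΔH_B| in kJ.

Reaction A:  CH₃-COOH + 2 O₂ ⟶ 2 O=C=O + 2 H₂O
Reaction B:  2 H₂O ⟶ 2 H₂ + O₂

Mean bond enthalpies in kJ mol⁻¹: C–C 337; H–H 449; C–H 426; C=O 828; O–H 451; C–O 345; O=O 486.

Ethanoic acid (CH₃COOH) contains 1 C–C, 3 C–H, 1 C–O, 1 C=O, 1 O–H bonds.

Reaction A:
  Bonds broken (reactants):
    C–C: 1 × 337 = 337
    C–H: 3 × 426 = 1278
    C–O: 1 × 345 = 345
    C=O: 1 × 828 = 828
    O–H: 1 × 451 = 451
    O=O: 2 × 486 = 972
    Σ(broken) = 4211 kJ
  Bonds formed (products):
    C=O: 4 × 828 = 3312
    O–H: 4 × 451 = 1804
    Σ(formed) = 5116 kJ
  ΔH_A = 4211 − 5116 = −905 kJ
Reaction B:
  Bonds broken (reactants):
    O–H: 4 × 451 = 1804
    Σ(broken) = 1804 kJ
  Bonds formed (products):
    H–H: 2 × 449 = 898
    O=O: 1 × 486 = 486
    Σ(formed) = 1384 kJ
  ΔH_B = 1804 − 1384 = +420 kJ
ΔH_A − ΔH_B = −1325 kJ, so reaction A has the more negative ΔH; |ΔH_A − ΔH_B| = 1325 kJ.

Reaction A, by 1325 kJ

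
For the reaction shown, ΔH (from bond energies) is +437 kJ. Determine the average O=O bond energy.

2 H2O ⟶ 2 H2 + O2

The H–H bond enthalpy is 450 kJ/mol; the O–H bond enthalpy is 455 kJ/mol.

D(O=O) ≈ 483 kJ/mol

Let D be the O=O bond energy.
Σ(broken) = 4×455 = 1820
Σ(formed) = 2×450 + 1×D = 900 + D
ΔH = Σ(broken) − Σ(formed) = (1820) − (900 + D) = +920 − D
Setting this equal to +437 kJ gives D = 483 kJ/mol.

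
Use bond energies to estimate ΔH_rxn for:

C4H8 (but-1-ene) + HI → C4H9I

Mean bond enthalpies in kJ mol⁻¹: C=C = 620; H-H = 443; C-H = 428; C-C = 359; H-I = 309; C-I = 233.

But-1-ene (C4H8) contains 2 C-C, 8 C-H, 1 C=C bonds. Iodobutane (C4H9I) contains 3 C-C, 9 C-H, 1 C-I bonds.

Bonds broken (reactants):
  C-C: 2 × 359 = 718
  C-H: 8 × 428 = 3424
  C=C: 1 × 620 = 620
  H-I: 1 × 309 = 309
  Σ(broken) = 5071 kJ
Bonds formed (products):
  C-C: 3 × 359 = 1077
  C-H: 9 × 428 = 3852
  C-I: 1 × 233 = 233
  Σ(formed) = 5162 kJ
ΔH = Σ(broken) − Σ(formed) = 5071 − 5162 = −91 kJ

ΔH ≈ −91 kJ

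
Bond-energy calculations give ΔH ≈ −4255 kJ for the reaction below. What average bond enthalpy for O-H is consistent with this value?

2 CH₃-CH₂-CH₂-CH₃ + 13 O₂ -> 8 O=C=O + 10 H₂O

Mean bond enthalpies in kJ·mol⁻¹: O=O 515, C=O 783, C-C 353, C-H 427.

D(O-H) ≈ 454 kJ/mol

Let D be the O-H bond energy.
Σ(broken) = 6×353 + 20×427 + 13×515 = 17353
Σ(formed) = 16×783 + 20×D = 12528 + 20D
ΔH = Σ(broken) − Σ(formed) = (17353) − (12528 + 20D) = +4825 − 20D
Setting this equal to −4255 kJ gives 20D = 9080, so D = 454 kJ/mol.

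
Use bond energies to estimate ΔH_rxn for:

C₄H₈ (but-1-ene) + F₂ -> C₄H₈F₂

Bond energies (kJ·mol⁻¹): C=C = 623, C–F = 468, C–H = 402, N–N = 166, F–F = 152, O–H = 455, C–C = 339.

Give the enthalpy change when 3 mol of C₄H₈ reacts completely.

Bonds broken (reactants):
  C–C: 2 × 339 = 678
  C–H: 8 × 402 = 3216
  C=C: 1 × 623 = 623
  F–F: 1 × 152 = 152
  Σ(broken) = 4669 kJ
Bonds formed (products):
  C–C: 3 × 339 = 1017
  C–F: 2 × 468 = 936
  C–H: 8 × 402 = 3216
  Σ(formed) = 5169 kJ
ΔH = Σ(broken) − Σ(formed) = 4669 − 5169 = −500 kJ
For 3× the reaction as written: 3 × (−500) = −1500 kJ

ΔH = −1500 kJ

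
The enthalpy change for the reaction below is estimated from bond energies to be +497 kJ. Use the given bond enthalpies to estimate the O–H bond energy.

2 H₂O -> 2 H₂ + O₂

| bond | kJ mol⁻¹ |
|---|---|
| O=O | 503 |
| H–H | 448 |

D(O–H) ≈ 474 kJ/mol

Let D be the O–H bond energy.
Σ(broken) = 4×D = 4D
Σ(formed) = 2×448 + 1×503 = 1399
ΔH = Σ(broken) − Σ(formed) = (4D) − (1399) = −1399 + 4D
Setting this equal to +497 kJ gives 4D = 1896, so D = 474 kJ/mol.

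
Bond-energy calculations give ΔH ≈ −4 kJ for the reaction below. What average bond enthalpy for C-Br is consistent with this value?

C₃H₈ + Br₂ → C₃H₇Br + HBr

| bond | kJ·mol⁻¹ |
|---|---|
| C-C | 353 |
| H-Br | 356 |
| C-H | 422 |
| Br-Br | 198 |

Let D be the C-Br bond energy.
Σ(broken) = 1×198 + 2×353 + 8×422 = 4280
Σ(formed) = 1×D + 2×353 + 7×422 + 1×356 = 4016 + D
ΔH = Σ(broken) − Σ(formed) = (4280) − (4016 + D) = +264 − D
Setting this equal to −4 kJ gives D = 268 kJ/mol.

D(C-Br) ≈ 268 kJ/mol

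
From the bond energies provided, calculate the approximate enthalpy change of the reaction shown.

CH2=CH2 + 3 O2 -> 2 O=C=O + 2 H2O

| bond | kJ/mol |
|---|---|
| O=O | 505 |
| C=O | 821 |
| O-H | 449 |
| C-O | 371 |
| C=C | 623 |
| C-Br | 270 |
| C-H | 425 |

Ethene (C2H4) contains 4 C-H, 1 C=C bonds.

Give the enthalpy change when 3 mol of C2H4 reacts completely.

ΔH = −3726 kJ

Bonds broken (reactants):
  C-H: 4 × 425 = 1700
  C=C: 1 × 623 = 623
  O=O: 3 × 505 = 1515
  Σ(broken) = 3838 kJ
Bonds formed (products):
  C=O: 4 × 821 = 3284
  O-H: 4 × 449 = 1796
  Σ(formed) = 5080 kJ
ΔH = Σ(broken) − Σ(formed) = 3838 − 5080 = −1242 kJ
For 3× the reaction as written: 3 × (−1242) = −3726 kJ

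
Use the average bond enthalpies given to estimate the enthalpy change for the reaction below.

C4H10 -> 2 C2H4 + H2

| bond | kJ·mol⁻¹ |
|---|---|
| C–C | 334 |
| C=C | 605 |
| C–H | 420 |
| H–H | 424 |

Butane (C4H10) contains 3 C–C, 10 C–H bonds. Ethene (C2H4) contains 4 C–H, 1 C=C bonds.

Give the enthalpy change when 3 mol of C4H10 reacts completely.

Bonds broken (reactants):
  C–C: 3 × 334 = 1002
  C–H: 10 × 420 = 4200
  Σ(broken) = 5202 kJ
Bonds formed (products):
  C–H: 8 × 420 = 3360
  C=C: 2 × 605 = 1210
  H–H: 1 × 424 = 424
  Σ(formed) = 4994 kJ
ΔH = Σ(broken) − Σ(formed) = 5202 − 4994 = +208 kJ
For 3× the reaction as written: 3 × (+208) = +624 kJ

ΔH = +624 kJ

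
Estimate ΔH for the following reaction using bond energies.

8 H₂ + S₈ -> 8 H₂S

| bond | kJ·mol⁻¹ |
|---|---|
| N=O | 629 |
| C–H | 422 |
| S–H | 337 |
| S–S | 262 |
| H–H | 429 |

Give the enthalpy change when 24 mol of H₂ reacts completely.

Bonds broken (reactants):
  H–H: 8 × 429 = 3432
  S–S: 8 × 262 = 2096
  Σ(broken) = 5528 kJ
Bonds formed (products):
  S–H: 16 × 337 = 5392
  Σ(formed) = 5392 kJ
ΔH = Σ(broken) − Σ(formed) = 5528 − 5392 = +136 kJ
For 3× the reaction as written: 3 × (+136) = +408 kJ

ΔH = +408 kJ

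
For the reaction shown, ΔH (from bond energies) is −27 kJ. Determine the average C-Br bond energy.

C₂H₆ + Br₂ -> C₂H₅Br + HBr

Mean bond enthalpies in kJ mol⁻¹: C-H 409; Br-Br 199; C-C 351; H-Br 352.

D(C-Br) ≈ 283 kJ/mol

Let D be the C-Br bond energy.
Σ(broken) = 1×199 + 1×351 + 6×409 = 3004
Σ(formed) = 1×D + 1×351 + 5×409 + 1×352 = 2748 + D
ΔH = Σ(broken) − Σ(formed) = (3004) − (2748 + D) = +256 − D
Setting this equal to −27 kJ gives D = 283 kJ/mol.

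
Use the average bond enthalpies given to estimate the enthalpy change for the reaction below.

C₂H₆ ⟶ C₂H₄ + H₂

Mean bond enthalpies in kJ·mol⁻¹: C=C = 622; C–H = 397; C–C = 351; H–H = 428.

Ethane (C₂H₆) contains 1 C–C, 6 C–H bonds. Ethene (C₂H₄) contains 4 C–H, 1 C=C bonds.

Bonds broken (reactants):
  C–C: 1 × 351 = 351
  C–H: 6 × 397 = 2382
  Σ(broken) = 2733 kJ
Bonds formed (products):
  C–H: 4 × 397 = 1588
  C=C: 1 × 622 = 622
  H–H: 1 × 428 = 428
  Σ(formed) = 2638 kJ
ΔH = Σ(broken) − Σ(formed) = 2733 − 2638 = +95 kJ

ΔH ≈ +95 kJ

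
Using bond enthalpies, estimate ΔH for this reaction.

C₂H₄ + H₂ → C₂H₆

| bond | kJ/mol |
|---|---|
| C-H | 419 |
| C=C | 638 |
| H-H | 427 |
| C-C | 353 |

Bonds broken (reactants):
  C-H: 4 × 419 = 1676
  C=C: 1 × 638 = 638
  H-H: 1 × 427 = 427
  Σ(broken) = 2741 kJ
Bonds formed (products):
  C-C: 1 × 353 = 353
  C-H: 6 × 419 = 2514
  Σ(formed) = 2867 kJ
ΔH = Σ(broken) − Σ(formed) = 2741 − 2867 = −126 kJ

ΔH ≈ −126 kJ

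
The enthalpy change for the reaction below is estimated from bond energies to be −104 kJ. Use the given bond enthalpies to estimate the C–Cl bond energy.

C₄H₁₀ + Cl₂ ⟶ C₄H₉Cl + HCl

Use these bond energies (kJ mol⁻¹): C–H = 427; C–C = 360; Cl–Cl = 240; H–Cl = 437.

Let D be the C–Cl bond energy.
Σ(broken) = 3×360 + 10×427 + 1×240 = 5590
Σ(formed) = 3×360 + 1×D + 9×427 + 1×437 = 5360 + D
ΔH = Σ(broken) − Σ(formed) = (5590) − (5360 + D) = +230 − D
Setting this equal to −104 kJ gives D = 334 kJ/mol.

D(C–Cl) ≈ 334 kJ/mol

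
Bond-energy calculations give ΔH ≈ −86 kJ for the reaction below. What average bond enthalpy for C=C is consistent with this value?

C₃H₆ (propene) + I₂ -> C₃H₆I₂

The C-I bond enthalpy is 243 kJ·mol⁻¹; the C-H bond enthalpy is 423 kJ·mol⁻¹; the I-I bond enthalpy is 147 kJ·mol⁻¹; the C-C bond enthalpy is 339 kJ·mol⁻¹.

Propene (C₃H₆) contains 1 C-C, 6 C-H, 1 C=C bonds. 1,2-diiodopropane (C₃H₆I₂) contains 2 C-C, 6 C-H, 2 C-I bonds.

D(C=C) ≈ 592 kJ/mol

Let D be the C=C bond energy.
Σ(broken) = 1×339 + 6×423 + 1×D + 1×147 = 3024 + D
Σ(formed) = 2×339 + 6×423 + 2×243 = 3702
ΔH = Σ(broken) − Σ(formed) = (3024 + D) − (3702) = −678 + D
Setting this equal to −86 kJ gives D = 592 kJ/mol.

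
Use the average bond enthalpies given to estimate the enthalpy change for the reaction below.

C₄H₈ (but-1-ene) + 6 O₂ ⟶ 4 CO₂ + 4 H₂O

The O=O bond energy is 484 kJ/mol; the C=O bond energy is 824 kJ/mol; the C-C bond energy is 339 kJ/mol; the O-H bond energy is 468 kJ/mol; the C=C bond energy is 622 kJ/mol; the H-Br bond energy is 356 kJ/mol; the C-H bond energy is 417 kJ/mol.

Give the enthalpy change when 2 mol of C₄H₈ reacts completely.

ΔH = −5592 kJ

Bonds broken (reactants):
  C-C: 2 × 339 = 678
  C-H: 8 × 417 = 3336
  C=C: 1 × 622 = 622
  O=O: 6 × 484 = 2904
  Σ(broken) = 7540 kJ
Bonds formed (products):
  C=O: 8 × 824 = 6592
  O-H: 8 × 468 = 3744
  Σ(formed) = 10336 kJ
ΔH = Σ(broken) − Σ(formed) = 7540 − 10336 = −2796 kJ
For 2× the reaction as written: 2 × (−2796) = −5592 kJ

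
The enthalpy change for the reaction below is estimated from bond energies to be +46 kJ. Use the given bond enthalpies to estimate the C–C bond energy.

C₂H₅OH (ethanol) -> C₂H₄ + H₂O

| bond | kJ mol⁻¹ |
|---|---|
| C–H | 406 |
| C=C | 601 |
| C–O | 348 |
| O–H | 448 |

D(C–C) ≈ 341 kJ/mol

Let D be the C–C bond energy.
Σ(broken) = 1×D + 5×406 + 1×348 + 1×448 = 2826 + D
Σ(formed) = 4×406 + 1×601 + 2×448 = 3121
ΔH = Σ(broken) − Σ(formed) = (2826 + D) − (3121) = −295 + D
Setting this equal to +46 kJ gives D = 341 kJ/mol.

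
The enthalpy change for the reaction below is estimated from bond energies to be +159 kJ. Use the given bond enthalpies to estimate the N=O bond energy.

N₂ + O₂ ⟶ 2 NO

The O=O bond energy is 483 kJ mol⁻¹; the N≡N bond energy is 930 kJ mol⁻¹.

Let D be the N=O bond energy.
Σ(broken) = 1×930 + 1×483 = 1413
Σ(formed) = 2×D = 2D
ΔH = Σ(broken) − Σ(formed) = (1413) − (2D) = +1413 − 2D
Setting this equal to +159 kJ gives 2D = 1254, so D = 627 kJ/mol.

D(N=O) ≈ 627 kJ/mol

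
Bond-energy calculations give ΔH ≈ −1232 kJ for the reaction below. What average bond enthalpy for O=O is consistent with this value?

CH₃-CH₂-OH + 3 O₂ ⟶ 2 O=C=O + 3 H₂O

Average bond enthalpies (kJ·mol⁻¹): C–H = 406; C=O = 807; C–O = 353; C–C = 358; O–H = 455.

D(O=O) ≈ 510 kJ/mol

Let D be the O=O bond energy.
Σ(broken) = 1×358 + 5×406 + 1×353 + 1×455 + 3×D = 3196 + 3D
Σ(formed) = 4×807 + 6×455 = 5958
ΔH = Σ(broken) − Σ(formed) = (3196 + 3D) − (5958) = −2762 + 3D
Setting this equal to −1232 kJ gives 3D = 1530, so D = 510 kJ/mol.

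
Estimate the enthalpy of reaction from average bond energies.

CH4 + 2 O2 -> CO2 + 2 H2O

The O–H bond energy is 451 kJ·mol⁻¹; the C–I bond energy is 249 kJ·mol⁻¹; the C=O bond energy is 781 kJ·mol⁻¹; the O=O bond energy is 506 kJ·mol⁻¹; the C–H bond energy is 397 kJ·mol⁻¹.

ΔH ≈ −766 kJ

Bonds broken (reactants):
  C–H: 4 × 397 = 1588
  O=O: 2 × 506 = 1012
  Σ(broken) = 2600 kJ
Bonds formed (products):
  C=O: 2 × 781 = 1562
  O–H: 4 × 451 = 1804
  Σ(formed) = 3366 kJ
ΔH = Σ(broken) − Σ(formed) = 2600 − 3366 = −766 kJ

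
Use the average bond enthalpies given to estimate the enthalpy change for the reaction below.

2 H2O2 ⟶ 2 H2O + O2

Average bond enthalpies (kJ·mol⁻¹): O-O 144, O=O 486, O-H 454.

ΔH ≈ −198 kJ

Bonds broken (reactants):
  O-H: 4 × 454 = 1816
  O-O: 2 × 144 = 288
  Σ(broken) = 2104 kJ
Bonds formed (products):
  O-H: 4 × 454 = 1816
  O=O: 1 × 486 = 486
  Σ(formed) = 2302 kJ
ΔH = Σ(broken) − Σ(formed) = 2104 − 2302 = −198 kJ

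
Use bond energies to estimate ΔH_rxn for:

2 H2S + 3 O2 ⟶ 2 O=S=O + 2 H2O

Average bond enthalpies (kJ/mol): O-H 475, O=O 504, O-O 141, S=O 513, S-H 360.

Bonds broken (reactants):
  O=O: 3 × 504 = 1512
  S-H: 4 × 360 = 1440
  Σ(broken) = 2952 kJ
Bonds formed (products):
  O-H: 4 × 475 = 1900
  S=O: 4 × 513 = 2052
  Σ(formed) = 3952 kJ
ΔH = Σ(broken) − Σ(formed) = 2952 − 3952 = −1000 kJ

ΔH ≈ −1000 kJ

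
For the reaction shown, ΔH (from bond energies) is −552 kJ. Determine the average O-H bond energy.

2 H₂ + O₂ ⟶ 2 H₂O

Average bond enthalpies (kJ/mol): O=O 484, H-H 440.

Let D be the O-H bond energy.
Σ(broken) = 2×440 + 1×484 = 1364
Σ(formed) = 4×D = 4D
ΔH = Σ(broken) − Σ(formed) = (1364) − (4D) = +1364 − 4D
Setting this equal to −552 kJ gives 4D = 1916, so D = 479 kJ/mol.

D(O-H) ≈ 479 kJ/mol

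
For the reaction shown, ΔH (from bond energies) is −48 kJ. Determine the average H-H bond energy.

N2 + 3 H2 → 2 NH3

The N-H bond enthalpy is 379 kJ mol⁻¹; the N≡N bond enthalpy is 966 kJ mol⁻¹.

Let D be the H-H bond energy.
Σ(broken) = 3×D + 1×966 = 966 + 3D
Σ(formed) = 6×379 = 2274
ΔH = Σ(broken) − Σ(formed) = (966 + 3D) − (2274) = −1308 + 3D
Setting this equal to −48 kJ gives 3D = 1260, so D = 420 kJ/mol.

D(H-H) ≈ 420 kJ/mol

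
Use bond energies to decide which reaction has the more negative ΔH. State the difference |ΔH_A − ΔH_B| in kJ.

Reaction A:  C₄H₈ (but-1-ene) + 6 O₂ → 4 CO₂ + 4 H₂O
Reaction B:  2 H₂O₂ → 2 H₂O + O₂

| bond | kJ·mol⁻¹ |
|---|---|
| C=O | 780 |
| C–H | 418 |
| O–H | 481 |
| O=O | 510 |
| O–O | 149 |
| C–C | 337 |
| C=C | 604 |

Reaction A:
  Bonds broken (reactants):
    C–C: 2 × 337 = 674
    C–H: 8 × 418 = 3344
    C=C: 1 × 604 = 604
    O=O: 6 × 510 = 3060
    Σ(broken) = 7682 kJ
  Bonds formed (products):
    C=O: 8 × 780 = 6240
    O–H: 8 × 481 = 3848
    Σ(formed) = 10088 kJ
  ΔH_A = 7682 − 10088 = −2406 kJ
Reaction B:
  Bonds broken (reactants):
    O–H: 4 × 481 = 1924
    O–O: 2 × 149 = 298
    Σ(broken) = 2222 kJ
  Bonds formed (products):
    O–H: 4 × 481 = 1924
    O=O: 1 × 510 = 510
    Σ(formed) = 2434 kJ
  ΔH_B = 2222 − 2434 = −212 kJ
ΔH_A − ΔH_B = −2194 kJ, so reaction A has the more negative ΔH; |ΔH_A − ΔH_B| = 2194 kJ.

Reaction A, by 2194 kJ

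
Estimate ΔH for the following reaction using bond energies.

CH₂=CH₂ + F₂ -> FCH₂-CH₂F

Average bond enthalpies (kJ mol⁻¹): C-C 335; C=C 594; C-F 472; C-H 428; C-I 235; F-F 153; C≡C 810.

Bonds broken (reactants):
  C-H: 4 × 428 = 1712
  C=C: 1 × 594 = 594
  F-F: 1 × 153 = 153
  Σ(broken) = 2459 kJ
Bonds formed (products):
  C-C: 1 × 335 = 335
  C-F: 2 × 472 = 944
  C-H: 4 × 428 = 1712
  Σ(formed) = 2991 kJ
ΔH = Σ(broken) − Σ(formed) = 2459 − 2991 = −532 kJ

ΔH ≈ −532 kJ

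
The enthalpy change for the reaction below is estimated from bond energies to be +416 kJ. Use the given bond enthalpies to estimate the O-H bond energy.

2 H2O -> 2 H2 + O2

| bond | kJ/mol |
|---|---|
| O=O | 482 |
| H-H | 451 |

Let D be the O-H bond energy.
Σ(broken) = 4×D = 4D
Σ(formed) = 2×451 + 1×482 = 1384
ΔH = Σ(broken) − Σ(formed) = (4D) − (1384) = −1384 + 4D
Setting this equal to +416 kJ gives 4D = 1800, so D = 450 kJ/mol.

D(O-H) ≈ 450 kJ/mol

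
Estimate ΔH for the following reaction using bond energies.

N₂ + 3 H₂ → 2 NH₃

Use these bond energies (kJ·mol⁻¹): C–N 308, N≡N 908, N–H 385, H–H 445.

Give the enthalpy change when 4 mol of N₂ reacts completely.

Bonds broken (reactants):
  H–H: 3 × 445 = 1335
  N≡N: 1 × 908 = 908
  Σ(broken) = 2243 kJ
Bonds formed (products):
  N–H: 6 × 385 = 2310
  Σ(formed) = 2310 kJ
ΔH = Σ(broken) − Σ(formed) = 2243 − 2310 = −67 kJ
For 4× the reaction as written: 4 × (−67) = −268 kJ

ΔH = −268 kJ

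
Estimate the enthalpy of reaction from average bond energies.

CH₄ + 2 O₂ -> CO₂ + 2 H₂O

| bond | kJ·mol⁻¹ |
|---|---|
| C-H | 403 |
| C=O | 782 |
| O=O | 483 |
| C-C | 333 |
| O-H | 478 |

ΔH ≈ −898 kJ

Bonds broken (reactants):
  C-H: 4 × 403 = 1612
  O=O: 2 × 483 = 966
  Σ(broken) = 2578 kJ
Bonds formed (products):
  C=O: 2 × 782 = 1564
  O-H: 4 × 478 = 1912
  Σ(formed) = 3476 kJ
ΔH = Σ(broken) − Σ(formed) = 2578 − 3476 = −898 kJ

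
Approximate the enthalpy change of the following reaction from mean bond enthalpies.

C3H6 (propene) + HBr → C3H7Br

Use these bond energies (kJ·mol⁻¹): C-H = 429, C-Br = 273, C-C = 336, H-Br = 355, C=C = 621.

Bonds broken (reactants):
  C-C: 1 × 336 = 336
  C-H: 6 × 429 = 2574
  C=C: 1 × 621 = 621
  H-Br: 1 × 355 = 355
  Σ(broken) = 3886 kJ
Bonds formed (products):
  C-Br: 1 × 273 = 273
  C-C: 2 × 336 = 672
  C-H: 7 × 429 = 3003
  Σ(formed) = 3948 kJ
ΔH = Σ(broken) − Σ(formed) = 3886 − 3948 = −62 kJ

ΔH ≈ −62 kJ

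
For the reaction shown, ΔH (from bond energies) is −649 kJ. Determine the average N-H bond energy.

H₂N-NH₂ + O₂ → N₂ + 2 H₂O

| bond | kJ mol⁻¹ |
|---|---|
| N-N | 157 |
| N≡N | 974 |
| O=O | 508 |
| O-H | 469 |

D(N-H) ≈ 384 kJ/mol

Let D be the N-H bond energy.
Σ(broken) = 4×D + 1×157 + 1×508 = 665 + 4D
Σ(formed) = 1×974 + 4×469 = 2850
ΔH = Σ(broken) − Σ(formed) = (665 + 4D) − (2850) = −2185 + 4D
Setting this equal to −649 kJ gives 4D = 1536, so D = 384 kJ/mol.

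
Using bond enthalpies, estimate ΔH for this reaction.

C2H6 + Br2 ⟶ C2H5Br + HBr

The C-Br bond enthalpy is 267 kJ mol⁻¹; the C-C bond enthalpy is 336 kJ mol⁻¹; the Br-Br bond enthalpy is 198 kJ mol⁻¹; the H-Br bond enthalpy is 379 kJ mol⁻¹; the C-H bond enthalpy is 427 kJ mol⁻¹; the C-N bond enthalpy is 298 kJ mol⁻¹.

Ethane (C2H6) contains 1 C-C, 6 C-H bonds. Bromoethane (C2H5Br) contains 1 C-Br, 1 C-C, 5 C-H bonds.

ΔH ≈ −21 kJ

Bonds broken (reactants):
  Br-Br: 1 × 198 = 198
  C-C: 1 × 336 = 336
  C-H: 6 × 427 = 2562
  Σ(broken) = 3096 kJ
Bonds formed (products):
  C-Br: 1 × 267 = 267
  C-C: 1 × 336 = 336
  C-H: 5 × 427 = 2135
  H-Br: 1 × 379 = 379
  Σ(formed) = 3117 kJ
ΔH = Σ(broken) − Σ(formed) = 3096 − 3117 = −21 kJ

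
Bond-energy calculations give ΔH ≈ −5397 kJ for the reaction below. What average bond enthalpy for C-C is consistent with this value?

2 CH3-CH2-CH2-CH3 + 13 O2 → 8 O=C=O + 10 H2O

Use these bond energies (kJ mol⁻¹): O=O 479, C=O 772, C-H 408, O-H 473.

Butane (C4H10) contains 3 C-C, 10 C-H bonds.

Let D be the C-C bond energy.
Σ(broken) = 6×D + 20×408 + 13×479 = 14387 + 6D
Σ(formed) = 16×772 + 20×473 = 21812
ΔH = Σ(broken) − Σ(formed) = (14387 + 6D) − (21812) = −7425 + 6D
Setting this equal to −5397 kJ gives 6D = 2028, so D = 338 kJ/mol.

D(C-C) ≈ 338 kJ/mol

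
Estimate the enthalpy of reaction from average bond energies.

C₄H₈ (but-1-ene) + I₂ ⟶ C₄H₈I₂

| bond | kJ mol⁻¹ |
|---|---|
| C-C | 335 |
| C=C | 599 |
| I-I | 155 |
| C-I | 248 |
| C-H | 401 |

Bonds broken (reactants):
  C-C: 2 × 335 = 670
  C-H: 8 × 401 = 3208
  C=C: 1 × 599 = 599
  I-I: 1 × 155 = 155
  Σ(broken) = 4632 kJ
Bonds formed (products):
  C-C: 3 × 335 = 1005
  C-H: 8 × 401 = 3208
  C-I: 2 × 248 = 496
  Σ(formed) = 4709 kJ
ΔH = Σ(broken) − Σ(formed) = 4632 − 4709 = −77 kJ

ΔH ≈ −77 kJ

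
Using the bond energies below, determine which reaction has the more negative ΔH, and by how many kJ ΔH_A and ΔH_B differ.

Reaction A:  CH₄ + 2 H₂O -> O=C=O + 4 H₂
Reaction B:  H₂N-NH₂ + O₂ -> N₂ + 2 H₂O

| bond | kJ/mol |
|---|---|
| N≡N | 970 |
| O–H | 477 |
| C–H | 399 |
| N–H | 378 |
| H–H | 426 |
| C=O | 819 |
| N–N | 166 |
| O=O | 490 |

Reaction A:
  Bonds broken (reactants):
    C–H: 4 × 399 = 1596
    O–H: 4 × 477 = 1908
    Σ(broken) = 3504 kJ
  Bonds formed (products):
    C=O: 2 × 819 = 1638
    H–H: 4 × 426 = 1704
    Σ(formed) = 3342 kJ
  ΔH_A = 3504 − 3342 = +162 kJ
Reaction B:
  Bonds broken (reactants):
    N–H: 4 × 378 = 1512
    N–N: 1 × 166 = 166
    O=O: 1 × 490 = 490
    Σ(broken) = 2168 kJ
  Bonds formed (products):
    N≡N: 1 × 970 = 970
    O–H: 4 × 477 = 1908
    Σ(formed) = 2878 kJ
  ΔH_B = 2168 − 2878 = −710 kJ
ΔH_A − ΔH_B = +872 kJ, so reaction B has the more negative ΔH; |ΔH_A − ΔH_B| = 872 kJ.

Reaction B, by 872 kJ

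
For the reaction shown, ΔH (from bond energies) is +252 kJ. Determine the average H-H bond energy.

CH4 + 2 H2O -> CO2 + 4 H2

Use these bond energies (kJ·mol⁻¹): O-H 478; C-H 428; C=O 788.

Let D be the H-H bond energy.
Σ(broken) = 4×428 + 4×478 = 3624
Σ(formed) = 2×788 + 4×D = 1576 + 4D
ΔH = Σ(broken) − Σ(formed) = (3624) − (1576 + 4D) = +2048 − 4D
Setting this equal to +252 kJ gives 4D = 1796, so D = 449 kJ/mol.

D(H-H) ≈ 449 kJ/mol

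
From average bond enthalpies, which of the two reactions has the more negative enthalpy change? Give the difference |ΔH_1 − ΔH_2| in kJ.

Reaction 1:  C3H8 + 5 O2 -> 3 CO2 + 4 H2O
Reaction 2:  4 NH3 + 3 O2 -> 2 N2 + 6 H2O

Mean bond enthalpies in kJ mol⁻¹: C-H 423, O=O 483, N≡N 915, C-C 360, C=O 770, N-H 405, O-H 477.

Reaction 1, by 672 kJ

Reaction 1:
  Bonds broken (reactants):
    C-C: 2 × 360 = 720
    C-H: 8 × 423 = 3384
    O=O: 5 × 483 = 2415
    Σ(broken) = 6519 kJ
  Bonds formed (products):
    C=O: 6 × 770 = 4620
    O-H: 8 × 477 = 3816
    Σ(formed) = 8436 kJ
  ΔH_1 = 6519 − 8436 = −1917 kJ
Reaction 2:
  Bonds broken (reactants):
    N-H: 12 × 405 = 4860
    O=O: 3 × 483 = 1449
    Σ(broken) = 6309 kJ
  Bonds formed (products):
    N≡N: 2 × 915 = 1830
    O-H: 12 × 477 = 5724
    Σ(formed) = 7554 kJ
  ΔH_2 = 6309 − 7554 = −1245 kJ
ΔH_1 − ΔH_2 = −672 kJ, so reaction 1 has the more negative ΔH; |ΔH_1 − ΔH_2| = 672 kJ.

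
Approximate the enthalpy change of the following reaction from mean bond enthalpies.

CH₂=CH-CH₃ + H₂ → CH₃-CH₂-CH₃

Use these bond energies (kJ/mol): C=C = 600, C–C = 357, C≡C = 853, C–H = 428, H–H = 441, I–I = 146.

Bonds broken (reactants):
  C–C: 1 × 357 = 357
  C–H: 6 × 428 = 2568
  C=C: 1 × 600 = 600
  H–H: 1 × 441 = 441
  Σ(broken) = 3966 kJ
Bonds formed (products):
  C–C: 2 × 357 = 714
  C–H: 8 × 428 = 3424
  Σ(formed) = 4138 kJ
ΔH = Σ(broken) − Σ(formed) = 3966 − 4138 = −172 kJ

ΔH ≈ −172 kJ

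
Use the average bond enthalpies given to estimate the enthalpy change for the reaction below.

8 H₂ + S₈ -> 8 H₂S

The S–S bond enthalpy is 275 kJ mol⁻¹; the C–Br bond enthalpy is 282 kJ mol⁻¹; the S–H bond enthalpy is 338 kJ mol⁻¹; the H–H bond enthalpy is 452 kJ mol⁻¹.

Bonds broken (reactants):
  H–H: 8 × 452 = 3616
  S–S: 8 × 275 = 2200
  Σ(broken) = 5816 kJ
Bonds formed (products):
  S–H: 16 × 338 = 5408
  Σ(formed) = 5408 kJ
ΔH = Σ(broken) − Σ(formed) = 5816 − 5408 = +408 kJ

ΔH ≈ +408 kJ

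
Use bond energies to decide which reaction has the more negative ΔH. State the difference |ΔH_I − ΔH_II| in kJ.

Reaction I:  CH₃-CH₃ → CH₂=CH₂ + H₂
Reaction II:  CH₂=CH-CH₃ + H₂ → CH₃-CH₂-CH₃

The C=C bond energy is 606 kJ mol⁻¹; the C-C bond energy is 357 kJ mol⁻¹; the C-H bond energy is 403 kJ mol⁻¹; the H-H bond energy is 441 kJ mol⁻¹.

Reaction I:
  Bonds broken (reactants):
    C-C: 1 × 357 = 357
    C-H: 6 × 403 = 2418
    Σ(broken) = 2775 kJ
  Bonds formed (products):
    C-H: 4 × 403 = 1612
    C=C: 1 × 606 = 606
    H-H: 1 × 441 = 441
    Σ(formed) = 2659 kJ
  ΔH_I = 2775 − 2659 = +116 kJ
Reaction II:
  Bonds broken (reactants):
    C-C: 1 × 357 = 357
    C-H: 6 × 403 = 2418
    C=C: 1 × 606 = 606
    H-H: 1 × 441 = 441
    Σ(broken) = 3822 kJ
  Bonds formed (products):
    C-C: 2 × 357 = 714
    C-H: 8 × 403 = 3224
    Σ(formed) = 3938 kJ
  ΔH_II = 3822 − 3938 = −116 kJ
ΔH_I − ΔH_II = +232 kJ, so reaction II has the more negative ΔH; |ΔH_I − ΔH_II| = 232 kJ.

Reaction II, by 232 kJ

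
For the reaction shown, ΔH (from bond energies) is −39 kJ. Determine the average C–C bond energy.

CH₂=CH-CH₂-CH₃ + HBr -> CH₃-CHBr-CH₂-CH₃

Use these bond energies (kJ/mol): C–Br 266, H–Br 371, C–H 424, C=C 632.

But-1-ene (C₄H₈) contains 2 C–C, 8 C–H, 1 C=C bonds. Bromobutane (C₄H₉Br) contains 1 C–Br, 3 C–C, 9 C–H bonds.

Let D be the C–C bond energy.
Σ(broken) = 2×D + 8×424 + 1×632 + 1×371 = 4395 + 2D
Σ(formed) = 1×266 + 3×D + 9×424 = 4082 + 3D
ΔH = Σ(broken) − Σ(formed) = (4395 + 2D) − (4082 + 3D) = +313 − D
Setting this equal to −39 kJ gives D = 352 kJ/mol.

D(C–C) ≈ 352 kJ/mol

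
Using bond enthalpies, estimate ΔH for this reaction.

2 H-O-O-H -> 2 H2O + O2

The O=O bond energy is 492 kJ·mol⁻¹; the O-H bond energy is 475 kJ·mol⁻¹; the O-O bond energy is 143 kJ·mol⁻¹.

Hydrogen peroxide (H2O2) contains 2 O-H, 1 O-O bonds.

ΔH ≈ −206 kJ

Bonds broken (reactants):
  O-H: 4 × 475 = 1900
  O-O: 2 × 143 = 286
  Σ(broken) = 2186 kJ
Bonds formed (products):
  O-H: 4 × 475 = 1900
  O=O: 1 × 492 = 492
  Σ(formed) = 2392 kJ
ΔH = Σ(broken) − Σ(formed) = 2186 − 2392 = −206 kJ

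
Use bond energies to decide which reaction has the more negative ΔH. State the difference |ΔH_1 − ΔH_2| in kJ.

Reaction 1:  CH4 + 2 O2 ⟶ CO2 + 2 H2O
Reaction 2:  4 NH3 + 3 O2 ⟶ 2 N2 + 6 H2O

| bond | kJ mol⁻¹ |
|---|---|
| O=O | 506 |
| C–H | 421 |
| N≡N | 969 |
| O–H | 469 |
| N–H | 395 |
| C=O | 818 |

Reaction 1:
  Bonds broken (reactants):
    C–H: 4 × 421 = 1684
    O=O: 2 × 506 = 1012
    Σ(broken) = 2696 kJ
  Bonds formed (products):
    C=O: 2 × 818 = 1636
    O–H: 4 × 469 = 1876
    Σ(formed) = 3512 kJ
  ΔH_1 = 2696 − 3512 = −816 kJ
Reaction 2:
  Bonds broken (reactants):
    N–H: 12 × 395 = 4740
    O=O: 3 × 506 = 1518
    Σ(broken) = 6258 kJ
  Bonds formed (products):
    N≡N: 2 × 969 = 1938
    O–H: 12 × 469 = 5628
    Σ(formed) = 7566 kJ
  ΔH_2 = 6258 − 7566 = −1308 kJ
ΔH_1 − ΔH_2 = +492 kJ, so reaction 2 has the more negative ΔH; |ΔH_1 − ΔH_2| = 492 kJ.

Reaction 2, by 492 kJ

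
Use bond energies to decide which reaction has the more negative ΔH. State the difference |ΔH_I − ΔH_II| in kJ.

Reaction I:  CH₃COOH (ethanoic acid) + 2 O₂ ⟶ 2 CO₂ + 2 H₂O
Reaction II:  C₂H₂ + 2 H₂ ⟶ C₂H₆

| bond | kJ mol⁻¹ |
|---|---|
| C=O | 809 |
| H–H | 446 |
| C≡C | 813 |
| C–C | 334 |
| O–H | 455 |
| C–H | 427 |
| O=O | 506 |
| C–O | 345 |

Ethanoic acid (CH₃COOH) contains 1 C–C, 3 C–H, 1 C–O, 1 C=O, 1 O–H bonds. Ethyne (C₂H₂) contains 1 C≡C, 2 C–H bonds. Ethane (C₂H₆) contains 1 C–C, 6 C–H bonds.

Reaction I:
  Bonds broken (reactants):
    C–C: 1 × 334 = 334
    C–H: 3 × 427 = 1281
    C–O: 1 × 345 = 345
    C=O: 1 × 809 = 809
    O–H: 1 × 455 = 455
    O=O: 2 × 506 = 1012
    Σ(broken) = 4236 kJ
  Bonds formed (products):
    C=O: 4 × 809 = 3236
    O–H: 4 × 455 = 1820
    Σ(formed) = 5056 kJ
  ΔH_I = 4236 − 5056 = −820 kJ
Reaction II:
  Bonds broken (reactants):
    C≡C: 1 × 813 = 813
    C–H: 2 × 427 = 854
    H–H: 2 × 446 = 892
    Σ(broken) = 2559 kJ
  Bonds formed (products):
    C–C: 1 × 334 = 334
    C–H: 6 × 427 = 2562
    Σ(formed) = 2896 kJ
  ΔH_II = 2559 − 2896 = −337 kJ
ΔH_I − ΔH_II = −483 kJ, so reaction I has the more negative ΔH; |ΔH_I − ΔH_II| = 483 kJ.

Reaction I, by 483 kJ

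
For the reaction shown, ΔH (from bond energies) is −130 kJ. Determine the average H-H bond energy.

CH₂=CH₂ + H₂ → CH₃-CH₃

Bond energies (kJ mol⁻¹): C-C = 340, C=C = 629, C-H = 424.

D(H-H) ≈ 429 kJ/mol

Let D be the H-H bond energy.
Σ(broken) = 4×424 + 1×629 + 1×D = 2325 + D
Σ(formed) = 1×340 + 6×424 = 2884
ΔH = Σ(broken) − Σ(formed) = (2325 + D) − (2884) = −559 + D
Setting this equal to −130 kJ gives D = 429 kJ/mol.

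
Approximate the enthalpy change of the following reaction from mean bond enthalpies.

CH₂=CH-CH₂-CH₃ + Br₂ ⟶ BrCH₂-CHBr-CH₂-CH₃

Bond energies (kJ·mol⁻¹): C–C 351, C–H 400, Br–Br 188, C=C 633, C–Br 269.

ΔH ≈ −68 kJ

Bonds broken (reactants):
  Br–Br: 1 × 188 = 188
  C–C: 2 × 351 = 702
  C–H: 8 × 400 = 3200
  C=C: 1 × 633 = 633
  Σ(broken) = 4723 kJ
Bonds formed (products):
  C–Br: 2 × 269 = 538
  C–C: 3 × 351 = 1053
  C–H: 8 × 400 = 3200
  Σ(formed) = 4791 kJ
ΔH = Σ(broken) − Σ(formed) = 4723 − 4791 = −68 kJ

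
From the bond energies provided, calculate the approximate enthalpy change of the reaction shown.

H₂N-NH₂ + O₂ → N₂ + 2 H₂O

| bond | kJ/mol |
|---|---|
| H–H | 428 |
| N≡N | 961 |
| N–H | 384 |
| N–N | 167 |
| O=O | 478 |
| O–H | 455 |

ΔH ≈ −600 kJ

Bonds broken (reactants):
  N–H: 4 × 384 = 1536
  N–N: 1 × 167 = 167
  O=O: 1 × 478 = 478
  Σ(broken) = 2181 kJ
Bonds formed (products):
  N≡N: 1 × 961 = 961
  O–H: 4 × 455 = 1820
  Σ(formed) = 2781 kJ
ΔH = Σ(broken) − Σ(formed) = 2181 − 2781 = −600 kJ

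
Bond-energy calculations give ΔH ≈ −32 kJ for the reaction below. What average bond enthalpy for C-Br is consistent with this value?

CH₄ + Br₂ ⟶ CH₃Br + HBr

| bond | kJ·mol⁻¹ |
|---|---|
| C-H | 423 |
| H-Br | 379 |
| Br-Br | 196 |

Let D be the C-Br bond energy.
Σ(broken) = 1×196 + 4×423 = 1888
Σ(formed) = 1×D + 3×423 + 1×379 = 1648 + D
ΔH = Σ(broken) − Σ(formed) = (1888) − (1648 + D) = +240 − D
Setting this equal to −32 kJ gives D = 272 kJ/mol.

D(C-Br) ≈ 272 kJ/mol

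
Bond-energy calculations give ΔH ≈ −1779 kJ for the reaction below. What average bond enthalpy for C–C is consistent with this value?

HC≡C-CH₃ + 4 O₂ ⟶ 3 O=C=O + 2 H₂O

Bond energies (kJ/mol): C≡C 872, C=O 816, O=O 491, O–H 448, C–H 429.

Let D be the C–C bond energy.
Σ(broken) = 1×872 + 1×D + 4×429 + 4×491 = 4552 + D
Σ(formed) = 6×816 + 4×448 = 6688
ΔH = Σ(broken) − Σ(formed) = (4552 + D) − (6688) = −2136 + D
Setting this equal to −1779 kJ gives D = 357 kJ/mol.

D(C–C) ≈ 357 kJ/mol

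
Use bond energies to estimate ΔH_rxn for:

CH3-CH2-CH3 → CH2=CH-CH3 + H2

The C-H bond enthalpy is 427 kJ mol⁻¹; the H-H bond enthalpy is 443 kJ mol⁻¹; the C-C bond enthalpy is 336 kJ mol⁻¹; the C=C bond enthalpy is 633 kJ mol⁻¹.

Bonds broken (reactants):
  C-C: 2 × 336 = 672
  C-H: 8 × 427 = 3416
  Σ(broken) = 4088 kJ
Bonds formed (products):
  C-C: 1 × 336 = 336
  C-H: 6 × 427 = 2562
  C=C: 1 × 633 = 633
  H-H: 1 × 443 = 443
  Σ(formed) = 3974 kJ
ΔH = Σ(broken) − Σ(formed) = 4088 − 3974 = +114 kJ

ΔH ≈ +114 kJ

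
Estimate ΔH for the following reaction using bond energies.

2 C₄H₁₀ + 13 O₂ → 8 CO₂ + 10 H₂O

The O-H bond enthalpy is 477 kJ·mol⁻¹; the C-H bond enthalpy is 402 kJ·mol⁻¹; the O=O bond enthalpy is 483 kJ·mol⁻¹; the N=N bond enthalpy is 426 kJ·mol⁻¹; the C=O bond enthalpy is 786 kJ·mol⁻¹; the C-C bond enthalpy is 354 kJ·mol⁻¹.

Bonds broken (reactants):
  C-C: 6 × 354 = 2124
  C-H: 20 × 402 = 8040
  O=O: 13 × 483 = 6279
  Σ(broken) = 16443 kJ
Bonds formed (products):
  C=O: 16 × 786 = 12576
  O-H: 20 × 477 = 9540
  Σ(formed) = 22116 kJ
ΔH = Σ(broken) − Σ(formed) = 16443 − 22116 = −5673 kJ

ΔH ≈ −5673 kJ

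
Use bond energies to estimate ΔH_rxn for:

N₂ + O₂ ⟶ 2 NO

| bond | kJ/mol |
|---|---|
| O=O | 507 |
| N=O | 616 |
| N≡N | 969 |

Bonds broken (reactants):
  N≡N: 1 × 969 = 969
  O=O: 1 × 507 = 507
  Σ(broken) = 1476 kJ
Bonds formed (products):
  N=O: 2 × 616 = 1232
  Σ(formed) = 1232 kJ
ΔH = Σ(broken) − Σ(formed) = 1476 − 1232 = +244 kJ

ΔH ≈ +244 kJ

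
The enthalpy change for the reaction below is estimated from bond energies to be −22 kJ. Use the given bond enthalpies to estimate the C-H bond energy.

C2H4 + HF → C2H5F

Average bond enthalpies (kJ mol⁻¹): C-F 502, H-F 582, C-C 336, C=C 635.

Let D be the C-H bond energy.
Σ(broken) = 4×D + 1×635 + 1×582 = 1217 + 4D
Σ(formed) = 1×336 + 1×502 + 5×D = 838 + 5D
ΔH = Σ(broken) − Σ(formed) = (1217 + 4D) − (838 + 5D) = +379 − D
Setting this equal to −22 kJ gives D = 401 kJ/mol.

D(C-H) ≈ 401 kJ/mol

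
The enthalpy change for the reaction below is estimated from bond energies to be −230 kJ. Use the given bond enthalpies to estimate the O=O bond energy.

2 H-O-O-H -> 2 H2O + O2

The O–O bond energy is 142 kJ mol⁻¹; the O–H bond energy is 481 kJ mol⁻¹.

Let D be the O=O bond energy.
Σ(broken) = 4×481 + 2×142 = 2208
Σ(formed) = 4×481 + 1×D = 1924 + D
ΔH = Σ(broken) − Σ(formed) = (2208) − (1924 + D) = +284 − D
Setting this equal to −230 kJ gives D = 514 kJ/mol.

D(O=O) ≈ 514 kJ/mol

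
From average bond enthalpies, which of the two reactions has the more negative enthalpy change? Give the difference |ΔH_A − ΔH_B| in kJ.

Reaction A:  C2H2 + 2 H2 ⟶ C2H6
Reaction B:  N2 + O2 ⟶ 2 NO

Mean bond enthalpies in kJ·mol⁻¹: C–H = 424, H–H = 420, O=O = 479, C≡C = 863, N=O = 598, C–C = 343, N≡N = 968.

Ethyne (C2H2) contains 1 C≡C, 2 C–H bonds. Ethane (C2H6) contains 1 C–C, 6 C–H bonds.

Reaction A, by 587 kJ

Reaction A:
  Bonds broken (reactants):
    C≡C: 1 × 863 = 863
    C–H: 2 × 424 = 848
    H–H: 2 × 420 = 840
    Σ(broken) = 2551 kJ
  Bonds formed (products):
    C–C: 1 × 343 = 343
    C–H: 6 × 424 = 2544
    Σ(formed) = 2887 kJ
  ΔH_A = 2551 − 2887 = −336 kJ
Reaction B:
  Bonds broken (reactants):
    N≡N: 1 × 968 = 968
    O=O: 1 × 479 = 479
    Σ(broken) = 1447 kJ
  Bonds formed (products):
    N=O: 2 × 598 = 1196
    Σ(formed) = 1196 kJ
  ΔH_B = 1447 − 1196 = +251 kJ
ΔH_A − ΔH_B = −587 kJ, so reaction A has the more negative ΔH; |ΔH_A − ΔH_B| = 587 kJ.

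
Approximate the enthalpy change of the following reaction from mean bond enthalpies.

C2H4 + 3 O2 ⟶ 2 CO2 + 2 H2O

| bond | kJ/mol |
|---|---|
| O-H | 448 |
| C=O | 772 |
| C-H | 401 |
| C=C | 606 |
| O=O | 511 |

Bonds broken (reactants):
  C-H: 4 × 401 = 1604
  C=C: 1 × 606 = 606
  O=O: 3 × 511 = 1533
  Σ(broken) = 3743 kJ
Bonds formed (products):
  C=O: 4 × 772 = 3088
  O-H: 4 × 448 = 1792
  Σ(formed) = 4880 kJ
ΔH = Σ(broken) − Σ(formed) = 3743 − 4880 = −1137 kJ

ΔH ≈ −1137 kJ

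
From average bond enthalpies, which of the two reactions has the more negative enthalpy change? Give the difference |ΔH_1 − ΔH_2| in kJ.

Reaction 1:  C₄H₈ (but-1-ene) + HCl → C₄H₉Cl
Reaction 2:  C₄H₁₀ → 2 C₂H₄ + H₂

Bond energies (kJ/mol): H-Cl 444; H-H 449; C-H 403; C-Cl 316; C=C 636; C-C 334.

Reaction 1, by 60 kJ

Reaction 1:
  Bonds broken (reactants):
    C-C: 2 × 334 = 668
    C-H: 8 × 403 = 3224
    C=C: 1 × 636 = 636
    H-Cl: 1 × 444 = 444
    Σ(broken) = 4972 kJ
  Bonds formed (products):
    C-C: 3 × 334 = 1002
    C-Cl: 1 × 316 = 316
    C-H: 9 × 403 = 3627
    Σ(formed) = 4945 kJ
  ΔH_1 = 4972 − 4945 = +27 kJ
Reaction 2:
  Bonds broken (reactants):
    C-C: 3 × 334 = 1002
    C-H: 10 × 403 = 4030
    Σ(broken) = 5032 kJ
  Bonds formed (products):
    C-H: 8 × 403 = 3224
    C=C: 2 × 636 = 1272
    H-H: 1 × 449 = 449
    Σ(formed) = 4945 kJ
  ΔH_2 = 5032 − 4945 = +87 kJ
ΔH_1 − ΔH_2 = −60 kJ, so reaction 1 has the more negative ΔH; |ΔH_1 − ΔH_2| = 60 kJ.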